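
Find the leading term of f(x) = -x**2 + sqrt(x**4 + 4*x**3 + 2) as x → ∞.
2*x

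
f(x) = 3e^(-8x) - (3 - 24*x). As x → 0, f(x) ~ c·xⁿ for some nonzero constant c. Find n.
2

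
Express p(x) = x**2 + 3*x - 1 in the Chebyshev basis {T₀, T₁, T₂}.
(-1/2)T₀ + (3)T₁ + (1/2)T₂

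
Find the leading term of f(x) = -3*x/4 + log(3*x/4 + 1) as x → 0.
-9*x**2/32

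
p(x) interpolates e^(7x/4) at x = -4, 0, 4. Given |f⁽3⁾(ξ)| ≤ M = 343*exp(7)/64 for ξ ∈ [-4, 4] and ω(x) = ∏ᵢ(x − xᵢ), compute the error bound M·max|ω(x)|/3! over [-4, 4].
343*sqrt(3)*exp(7)/27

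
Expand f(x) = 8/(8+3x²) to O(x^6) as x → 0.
1 - 3*x**2/8 + 9*x**4/64 + O(x**6)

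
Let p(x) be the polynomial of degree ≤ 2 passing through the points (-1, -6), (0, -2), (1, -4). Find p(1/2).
-9/4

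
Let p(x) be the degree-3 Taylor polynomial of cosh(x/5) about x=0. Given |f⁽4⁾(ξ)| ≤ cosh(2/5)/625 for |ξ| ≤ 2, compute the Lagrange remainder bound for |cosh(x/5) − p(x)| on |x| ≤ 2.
2*cosh(2/5)/1875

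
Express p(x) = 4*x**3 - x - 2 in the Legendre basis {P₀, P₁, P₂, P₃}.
(-2)P₀ + (7/5)P₁ + (8/5)P₃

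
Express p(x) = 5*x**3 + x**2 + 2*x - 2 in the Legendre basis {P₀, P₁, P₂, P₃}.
(-5/3)P₀ + (5)P₁ + (2/3)P₂ + (2)P₃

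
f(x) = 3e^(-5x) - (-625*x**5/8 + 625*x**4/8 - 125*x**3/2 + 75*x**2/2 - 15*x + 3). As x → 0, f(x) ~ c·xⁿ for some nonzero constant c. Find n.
6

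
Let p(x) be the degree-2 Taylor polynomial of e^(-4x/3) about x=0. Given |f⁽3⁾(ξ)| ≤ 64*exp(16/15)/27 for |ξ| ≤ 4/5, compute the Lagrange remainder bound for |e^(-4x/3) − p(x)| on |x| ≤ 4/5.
2048*exp(16/15)/10125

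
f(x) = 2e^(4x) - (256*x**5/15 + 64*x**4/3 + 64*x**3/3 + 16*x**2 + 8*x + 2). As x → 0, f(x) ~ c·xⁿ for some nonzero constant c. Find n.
6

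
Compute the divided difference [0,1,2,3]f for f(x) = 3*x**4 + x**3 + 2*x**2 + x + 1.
19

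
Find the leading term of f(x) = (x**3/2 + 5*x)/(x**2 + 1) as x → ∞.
x/2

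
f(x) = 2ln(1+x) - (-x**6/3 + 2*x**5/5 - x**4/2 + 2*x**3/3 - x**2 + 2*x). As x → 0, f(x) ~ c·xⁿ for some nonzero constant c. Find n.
7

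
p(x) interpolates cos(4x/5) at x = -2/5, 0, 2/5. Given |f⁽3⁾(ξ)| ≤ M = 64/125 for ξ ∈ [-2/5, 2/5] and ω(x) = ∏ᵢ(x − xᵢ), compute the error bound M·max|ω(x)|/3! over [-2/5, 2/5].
512*sqrt(3)/421875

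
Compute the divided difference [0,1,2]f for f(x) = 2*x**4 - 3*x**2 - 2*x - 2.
11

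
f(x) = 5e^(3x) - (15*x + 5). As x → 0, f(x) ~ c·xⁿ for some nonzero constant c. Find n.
2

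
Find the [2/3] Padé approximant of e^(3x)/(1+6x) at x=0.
(117*x**2/148 + 282*x/185 + 1)/(3177*x**3/740 - 6021*x**2/740 + 837*x/185 + 1)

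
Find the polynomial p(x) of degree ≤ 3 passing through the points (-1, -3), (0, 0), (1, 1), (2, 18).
3*x**3 - x**2 - x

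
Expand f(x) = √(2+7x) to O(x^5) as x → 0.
sqrt(2) + 7*sqrt(2)*x/4 - 49*sqrt(2)*x**2/32 + 343*sqrt(2)*x**3/128 - 12005*sqrt(2)*x**4/2048 + O(x**5)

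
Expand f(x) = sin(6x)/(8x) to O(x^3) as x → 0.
3/4 - 9*x**2/2 + O(x**3)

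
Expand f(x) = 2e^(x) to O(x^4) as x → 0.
2 + 2*x + x**2 + x**3/3 + O(x**4)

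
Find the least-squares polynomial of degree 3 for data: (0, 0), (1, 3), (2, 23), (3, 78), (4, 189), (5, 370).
13/126 + (11/756)x + (-97/252)x² + (82/27)x³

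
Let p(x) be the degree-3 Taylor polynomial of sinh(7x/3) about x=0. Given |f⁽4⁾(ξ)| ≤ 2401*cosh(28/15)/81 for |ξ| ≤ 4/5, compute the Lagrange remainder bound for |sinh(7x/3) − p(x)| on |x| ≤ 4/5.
76832*cosh(28/15)/151875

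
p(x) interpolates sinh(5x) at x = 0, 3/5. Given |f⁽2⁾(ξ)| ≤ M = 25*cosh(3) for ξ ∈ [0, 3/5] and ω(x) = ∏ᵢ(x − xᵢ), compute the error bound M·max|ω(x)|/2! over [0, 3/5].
9*cosh(3)/8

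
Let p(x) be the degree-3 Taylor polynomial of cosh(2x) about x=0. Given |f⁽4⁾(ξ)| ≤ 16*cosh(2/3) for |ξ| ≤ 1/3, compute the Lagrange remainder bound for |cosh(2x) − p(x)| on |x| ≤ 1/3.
2*cosh(2/3)/243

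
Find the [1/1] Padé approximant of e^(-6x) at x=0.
(1 - 3*x)/(3*x + 1)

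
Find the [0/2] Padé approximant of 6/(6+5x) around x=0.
1/(5*x/6 + 1)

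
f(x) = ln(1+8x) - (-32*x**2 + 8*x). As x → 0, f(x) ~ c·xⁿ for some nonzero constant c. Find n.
3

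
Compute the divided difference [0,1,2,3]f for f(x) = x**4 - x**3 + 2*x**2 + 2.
5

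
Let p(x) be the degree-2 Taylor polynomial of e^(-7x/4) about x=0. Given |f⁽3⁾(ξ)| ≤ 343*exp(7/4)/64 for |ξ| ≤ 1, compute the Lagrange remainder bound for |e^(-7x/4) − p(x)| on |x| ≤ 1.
343*exp(7/4)/384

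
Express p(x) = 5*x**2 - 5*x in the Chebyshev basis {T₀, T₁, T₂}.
(5/2)T₀ + (-5)T₁ + (5/2)T₂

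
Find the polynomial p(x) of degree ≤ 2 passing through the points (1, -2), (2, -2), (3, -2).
-2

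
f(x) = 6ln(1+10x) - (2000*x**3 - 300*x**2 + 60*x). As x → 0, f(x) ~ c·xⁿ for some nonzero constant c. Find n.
4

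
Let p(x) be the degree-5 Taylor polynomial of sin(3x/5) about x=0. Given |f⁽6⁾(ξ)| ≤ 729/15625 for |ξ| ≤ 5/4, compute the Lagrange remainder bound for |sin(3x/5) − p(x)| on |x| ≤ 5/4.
81/327680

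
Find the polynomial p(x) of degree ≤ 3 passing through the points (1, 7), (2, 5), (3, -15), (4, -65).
-2*x**3 + 3*x**2 + 3*x + 3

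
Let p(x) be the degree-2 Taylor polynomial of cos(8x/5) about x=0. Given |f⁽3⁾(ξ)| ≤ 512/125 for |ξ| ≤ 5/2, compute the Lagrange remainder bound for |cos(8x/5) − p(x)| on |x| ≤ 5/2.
32/3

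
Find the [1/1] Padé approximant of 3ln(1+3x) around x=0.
9*x/(3*x/2 + 1)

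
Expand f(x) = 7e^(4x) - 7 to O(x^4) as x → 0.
28*x + 56*x**2 + 224*x**3/3 + O(x**4)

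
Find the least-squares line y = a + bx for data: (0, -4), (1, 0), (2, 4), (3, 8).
a = -4, b = 4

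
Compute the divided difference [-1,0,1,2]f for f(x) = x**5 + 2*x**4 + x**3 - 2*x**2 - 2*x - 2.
10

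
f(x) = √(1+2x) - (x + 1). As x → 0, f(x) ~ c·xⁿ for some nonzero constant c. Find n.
2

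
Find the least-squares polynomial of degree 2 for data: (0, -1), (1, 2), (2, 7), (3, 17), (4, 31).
-26/35 + (13/70)x + (27/14)x²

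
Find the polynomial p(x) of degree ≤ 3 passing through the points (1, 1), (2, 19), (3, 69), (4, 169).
3*x**3 - 2*x**2 + 3*x - 3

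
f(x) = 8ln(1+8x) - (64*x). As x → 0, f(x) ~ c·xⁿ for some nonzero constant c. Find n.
2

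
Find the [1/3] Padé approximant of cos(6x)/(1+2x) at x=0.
(1 - 15*x/2)/(-99*x**3 + 3*x**2 - 11*x/2 + 1)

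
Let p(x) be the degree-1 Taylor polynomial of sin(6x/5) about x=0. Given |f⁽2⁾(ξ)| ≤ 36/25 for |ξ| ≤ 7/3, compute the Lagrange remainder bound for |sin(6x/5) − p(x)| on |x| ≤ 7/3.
98/25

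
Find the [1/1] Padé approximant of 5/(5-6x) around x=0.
1/(1 - 6*x/5)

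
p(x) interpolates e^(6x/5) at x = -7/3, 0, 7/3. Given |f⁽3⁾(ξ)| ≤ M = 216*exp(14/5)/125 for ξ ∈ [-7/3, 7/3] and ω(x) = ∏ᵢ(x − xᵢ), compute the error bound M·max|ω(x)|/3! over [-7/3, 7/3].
2744*sqrt(3)*exp(14/5)/3375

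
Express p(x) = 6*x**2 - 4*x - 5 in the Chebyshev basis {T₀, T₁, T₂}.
(-2)T₀ + (-4)T₁ + (3)T₂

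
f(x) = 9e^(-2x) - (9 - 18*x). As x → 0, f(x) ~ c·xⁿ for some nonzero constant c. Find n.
2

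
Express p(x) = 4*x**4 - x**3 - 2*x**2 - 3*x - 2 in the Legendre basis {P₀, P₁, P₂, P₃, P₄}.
(-28/15)P₀ + (-18/5)P₁ + (20/21)P₂ + (-2/5)P₃ + (32/35)P₄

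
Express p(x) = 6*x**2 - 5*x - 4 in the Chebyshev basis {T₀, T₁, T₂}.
-T₀ + (-5)T₁ + (3)T₂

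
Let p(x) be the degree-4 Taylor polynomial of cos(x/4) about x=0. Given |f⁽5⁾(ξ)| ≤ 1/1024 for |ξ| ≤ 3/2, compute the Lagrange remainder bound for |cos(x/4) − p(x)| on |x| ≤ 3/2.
81/1310720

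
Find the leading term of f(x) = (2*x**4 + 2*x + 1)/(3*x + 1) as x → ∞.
2*x**3/3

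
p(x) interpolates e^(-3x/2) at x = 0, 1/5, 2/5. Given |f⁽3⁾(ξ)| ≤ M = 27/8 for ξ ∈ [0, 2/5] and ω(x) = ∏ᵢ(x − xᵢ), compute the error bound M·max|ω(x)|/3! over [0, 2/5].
sqrt(3)/1000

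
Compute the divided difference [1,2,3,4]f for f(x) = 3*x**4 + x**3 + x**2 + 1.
31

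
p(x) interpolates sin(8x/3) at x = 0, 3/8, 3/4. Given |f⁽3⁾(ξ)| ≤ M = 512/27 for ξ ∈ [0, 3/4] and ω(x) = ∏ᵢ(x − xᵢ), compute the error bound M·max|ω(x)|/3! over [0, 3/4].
sqrt(3)/27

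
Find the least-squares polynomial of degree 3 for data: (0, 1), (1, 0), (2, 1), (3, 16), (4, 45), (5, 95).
79/63 + (-1135/378)x + (-11/252)x² + (95/108)x³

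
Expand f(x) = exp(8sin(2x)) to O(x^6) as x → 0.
1 + 16*x + 128*x**2 + 672*x**3 + 2560*x**4 + 110624*x**5/15 + O(x**6)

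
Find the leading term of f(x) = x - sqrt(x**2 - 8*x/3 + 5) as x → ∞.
4/3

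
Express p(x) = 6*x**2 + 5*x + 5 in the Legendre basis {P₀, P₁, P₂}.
(7)P₀ + (5)P₁ + (4)P₂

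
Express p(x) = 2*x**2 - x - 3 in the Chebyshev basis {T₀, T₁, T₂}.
(-2)T₀ - T₁ + T₂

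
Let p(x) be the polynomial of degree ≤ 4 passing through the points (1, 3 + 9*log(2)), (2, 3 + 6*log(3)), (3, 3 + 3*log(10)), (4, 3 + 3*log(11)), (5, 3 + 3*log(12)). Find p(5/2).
3 + log(450*11**(17/32)*2**(115/128)*3**(113/128)*5**(7/64)/11)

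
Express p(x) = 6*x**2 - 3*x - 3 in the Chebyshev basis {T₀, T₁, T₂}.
(-3)T₁ + (3)T₂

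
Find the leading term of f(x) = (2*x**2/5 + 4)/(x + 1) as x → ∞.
2*x/5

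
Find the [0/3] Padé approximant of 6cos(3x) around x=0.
6/(9*x**2/2 + 1)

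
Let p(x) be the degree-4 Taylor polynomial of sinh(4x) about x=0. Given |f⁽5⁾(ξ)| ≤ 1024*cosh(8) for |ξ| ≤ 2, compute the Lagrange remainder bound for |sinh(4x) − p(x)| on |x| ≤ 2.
4096*cosh(8)/15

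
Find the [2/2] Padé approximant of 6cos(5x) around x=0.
(6 - 125*x**2/2)/(25*x**2/12 + 1)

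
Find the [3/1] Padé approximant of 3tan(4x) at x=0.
64*x**3 + 12*x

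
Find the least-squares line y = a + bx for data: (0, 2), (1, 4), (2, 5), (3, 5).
a = 5/2, b = 1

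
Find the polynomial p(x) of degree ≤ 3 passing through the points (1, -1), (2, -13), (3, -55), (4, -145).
-3*x**3 + 3*x**2 - 1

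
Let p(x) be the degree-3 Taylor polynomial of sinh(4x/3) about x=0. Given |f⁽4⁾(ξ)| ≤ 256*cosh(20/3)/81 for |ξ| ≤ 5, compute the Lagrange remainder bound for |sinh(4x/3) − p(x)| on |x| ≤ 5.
20000*cosh(20/3)/243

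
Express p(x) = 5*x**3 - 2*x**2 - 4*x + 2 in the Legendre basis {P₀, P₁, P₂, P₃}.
(4/3)P₀ - P₁ + (-4/3)P₂ + (2)P₃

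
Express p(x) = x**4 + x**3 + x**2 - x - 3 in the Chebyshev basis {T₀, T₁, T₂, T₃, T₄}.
(-17/8)T₀ + (-1/4)T₁ + T₂ + (1/4)T₃ + (1/8)T₄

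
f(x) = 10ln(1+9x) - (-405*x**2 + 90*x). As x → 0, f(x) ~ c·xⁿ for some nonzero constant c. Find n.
3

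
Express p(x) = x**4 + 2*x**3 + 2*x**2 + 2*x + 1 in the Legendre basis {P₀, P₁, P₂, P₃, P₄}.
(28/15)P₀ + (16/5)P₁ + (40/21)P₂ + (4/5)P₃ + (8/35)P₄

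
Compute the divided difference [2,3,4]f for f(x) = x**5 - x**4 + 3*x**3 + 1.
257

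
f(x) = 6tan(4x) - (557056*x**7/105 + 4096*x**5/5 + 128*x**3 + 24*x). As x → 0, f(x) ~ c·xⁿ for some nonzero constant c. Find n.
9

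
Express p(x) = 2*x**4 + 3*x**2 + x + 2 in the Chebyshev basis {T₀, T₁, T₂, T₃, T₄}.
(17/4)T₀ + T₁ + (5/2)T₂ + (1/4)T₄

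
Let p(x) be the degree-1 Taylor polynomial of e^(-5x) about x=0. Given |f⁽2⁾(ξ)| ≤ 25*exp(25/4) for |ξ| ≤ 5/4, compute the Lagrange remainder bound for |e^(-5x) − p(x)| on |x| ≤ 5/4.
625*exp(25/4)/32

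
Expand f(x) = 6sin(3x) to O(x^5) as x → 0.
18*x - 27*x**3 + O(x**5)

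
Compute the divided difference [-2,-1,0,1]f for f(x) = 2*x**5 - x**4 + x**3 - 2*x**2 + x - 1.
13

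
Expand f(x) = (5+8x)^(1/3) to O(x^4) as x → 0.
5**(1/3) + 8*5**(1/3)*x/15 - 64*5**(1/3)*x**2/225 + 512*5**(1/3)*x**3/2025 + O(x**4)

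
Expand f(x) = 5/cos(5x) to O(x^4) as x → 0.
5 + 125*x**2/2 + O(x**4)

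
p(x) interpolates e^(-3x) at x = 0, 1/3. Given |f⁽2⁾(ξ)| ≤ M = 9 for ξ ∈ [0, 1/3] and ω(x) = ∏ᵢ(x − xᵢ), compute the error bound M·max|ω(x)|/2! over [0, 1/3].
1/8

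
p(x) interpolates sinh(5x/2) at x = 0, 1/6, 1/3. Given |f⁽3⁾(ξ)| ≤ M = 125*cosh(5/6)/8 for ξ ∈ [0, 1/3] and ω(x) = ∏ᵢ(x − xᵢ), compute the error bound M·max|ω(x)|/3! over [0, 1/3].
125*sqrt(3)*cosh(5/6)/46656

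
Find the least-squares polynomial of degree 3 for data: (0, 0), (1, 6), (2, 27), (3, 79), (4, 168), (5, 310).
5/63 + (197/189)x + (23/9)x² + (52/27)x³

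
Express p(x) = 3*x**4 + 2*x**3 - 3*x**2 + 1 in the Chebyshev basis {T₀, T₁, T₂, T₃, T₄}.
(5/8)T₀ + (3/2)T₁ + (1/2)T₃ + (3/8)T₄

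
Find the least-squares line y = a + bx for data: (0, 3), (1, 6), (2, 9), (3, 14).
a = 13/5, b = 18/5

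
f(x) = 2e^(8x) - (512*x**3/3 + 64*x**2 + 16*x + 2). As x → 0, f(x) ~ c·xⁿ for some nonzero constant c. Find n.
4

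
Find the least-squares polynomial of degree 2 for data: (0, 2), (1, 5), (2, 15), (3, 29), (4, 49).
64/35 + (33/35)x + (19/7)x²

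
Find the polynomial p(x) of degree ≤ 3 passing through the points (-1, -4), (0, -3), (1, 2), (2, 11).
2*x**2 + 3*x - 3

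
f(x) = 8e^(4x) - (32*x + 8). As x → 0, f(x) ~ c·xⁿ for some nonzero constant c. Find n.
2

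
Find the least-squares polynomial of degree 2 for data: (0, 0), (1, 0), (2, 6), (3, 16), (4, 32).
-2/35 + (-16/7)x + (18/7)x²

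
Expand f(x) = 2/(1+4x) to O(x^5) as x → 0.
2 - 8*x + 32*x**2 - 128*x**3 + 512*x**4 + O(x**5)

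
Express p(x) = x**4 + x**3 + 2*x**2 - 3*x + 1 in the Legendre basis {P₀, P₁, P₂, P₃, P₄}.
(28/15)P₀ + (-12/5)P₁ + (40/21)P₂ + (2/5)P₃ + (8/35)P₄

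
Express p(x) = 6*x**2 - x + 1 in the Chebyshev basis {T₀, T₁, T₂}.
(4)T₀ - T₁ + (3)T₂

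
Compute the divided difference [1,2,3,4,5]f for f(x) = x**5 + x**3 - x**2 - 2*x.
15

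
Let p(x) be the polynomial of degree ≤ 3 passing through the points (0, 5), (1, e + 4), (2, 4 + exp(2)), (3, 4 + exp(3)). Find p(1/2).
-5*exp(2)/16 + exp(3)/16 + 15*e/16 + 69/16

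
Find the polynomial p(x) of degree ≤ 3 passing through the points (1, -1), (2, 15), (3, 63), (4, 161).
3*x**3 - 2*x**2 + x - 3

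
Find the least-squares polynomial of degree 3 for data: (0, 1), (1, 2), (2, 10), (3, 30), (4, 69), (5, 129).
68/63 + (-479/378)x + (293/252)x² + (91/108)x³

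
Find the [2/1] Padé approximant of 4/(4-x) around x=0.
1/(1 - x/4)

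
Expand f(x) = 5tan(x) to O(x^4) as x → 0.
5*x + 5*x**3/3 + O(x**4)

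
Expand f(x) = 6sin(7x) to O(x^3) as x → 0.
42*x + O(x**3)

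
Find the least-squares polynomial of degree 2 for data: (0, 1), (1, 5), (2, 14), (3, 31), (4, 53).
38/35 + (3/7)x + (22/7)x²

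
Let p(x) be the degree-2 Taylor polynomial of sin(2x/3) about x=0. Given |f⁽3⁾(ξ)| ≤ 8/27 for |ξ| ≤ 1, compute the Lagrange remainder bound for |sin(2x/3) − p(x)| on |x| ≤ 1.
4/81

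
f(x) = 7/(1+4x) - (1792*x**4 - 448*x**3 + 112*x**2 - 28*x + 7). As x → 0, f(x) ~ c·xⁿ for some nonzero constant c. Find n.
5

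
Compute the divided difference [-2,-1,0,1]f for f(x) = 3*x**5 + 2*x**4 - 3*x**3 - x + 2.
8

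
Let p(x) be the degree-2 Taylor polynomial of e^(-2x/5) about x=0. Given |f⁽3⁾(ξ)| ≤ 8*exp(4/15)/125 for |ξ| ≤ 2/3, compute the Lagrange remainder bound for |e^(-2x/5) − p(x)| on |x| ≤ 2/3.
32*exp(4/15)/10125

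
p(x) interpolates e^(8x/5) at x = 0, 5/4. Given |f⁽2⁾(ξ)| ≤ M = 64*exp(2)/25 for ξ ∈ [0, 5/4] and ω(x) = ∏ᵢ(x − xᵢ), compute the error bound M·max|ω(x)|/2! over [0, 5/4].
exp(2)/2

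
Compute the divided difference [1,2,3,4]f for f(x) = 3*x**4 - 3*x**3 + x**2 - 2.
27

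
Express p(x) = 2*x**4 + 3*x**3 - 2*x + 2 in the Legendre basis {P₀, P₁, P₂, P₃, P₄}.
(12/5)P₀ + (-1/5)P₁ + (8/7)P₂ + (6/5)P₃ + (16/35)P₄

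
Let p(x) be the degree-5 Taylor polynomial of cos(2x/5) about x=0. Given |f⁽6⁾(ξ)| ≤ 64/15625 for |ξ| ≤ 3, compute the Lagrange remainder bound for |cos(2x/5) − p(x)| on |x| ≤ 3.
324/78125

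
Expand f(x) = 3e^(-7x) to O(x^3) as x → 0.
3 - 21*x + 147*x**2/2 + O(x**3)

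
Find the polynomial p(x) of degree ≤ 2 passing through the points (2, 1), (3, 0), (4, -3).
-x**2 + 4*x - 3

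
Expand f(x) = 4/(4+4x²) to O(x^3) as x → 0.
1 - x**2 + O(x**3)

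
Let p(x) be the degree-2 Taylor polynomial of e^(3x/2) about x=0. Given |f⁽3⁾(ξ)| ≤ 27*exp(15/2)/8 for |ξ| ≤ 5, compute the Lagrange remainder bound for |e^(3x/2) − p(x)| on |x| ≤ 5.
1125*exp(15/2)/16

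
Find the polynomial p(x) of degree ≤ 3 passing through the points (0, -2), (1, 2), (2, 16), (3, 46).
x**3 + 2*x**2 + x - 2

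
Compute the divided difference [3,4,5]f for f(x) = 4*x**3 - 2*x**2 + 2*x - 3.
46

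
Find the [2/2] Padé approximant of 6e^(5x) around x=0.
(25*x**2/2 + 15*x + 6)/(25*x**2/12 - 5*x/2 + 1)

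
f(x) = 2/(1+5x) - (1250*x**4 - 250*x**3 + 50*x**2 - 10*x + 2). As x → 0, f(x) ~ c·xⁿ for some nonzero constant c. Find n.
5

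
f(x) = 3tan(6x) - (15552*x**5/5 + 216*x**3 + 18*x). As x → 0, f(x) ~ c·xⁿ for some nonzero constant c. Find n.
7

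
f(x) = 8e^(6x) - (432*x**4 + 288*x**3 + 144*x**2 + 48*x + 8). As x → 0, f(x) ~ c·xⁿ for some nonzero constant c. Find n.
5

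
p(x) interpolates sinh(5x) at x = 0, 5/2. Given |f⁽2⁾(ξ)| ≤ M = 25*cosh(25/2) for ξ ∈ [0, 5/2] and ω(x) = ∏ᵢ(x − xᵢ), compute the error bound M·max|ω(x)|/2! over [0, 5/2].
625*cosh(25/2)/32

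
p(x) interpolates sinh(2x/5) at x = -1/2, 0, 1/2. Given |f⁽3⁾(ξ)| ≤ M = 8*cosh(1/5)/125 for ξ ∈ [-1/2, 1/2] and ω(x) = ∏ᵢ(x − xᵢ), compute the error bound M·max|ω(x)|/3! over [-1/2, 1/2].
sqrt(3)*cosh(1/5)/3375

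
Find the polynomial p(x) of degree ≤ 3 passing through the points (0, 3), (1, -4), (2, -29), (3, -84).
-2*x**3 - 3*x**2 - 2*x + 3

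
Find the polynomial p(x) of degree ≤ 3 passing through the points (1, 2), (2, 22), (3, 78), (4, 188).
3*x**3 - x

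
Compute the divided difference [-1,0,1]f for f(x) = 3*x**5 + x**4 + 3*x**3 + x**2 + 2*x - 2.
2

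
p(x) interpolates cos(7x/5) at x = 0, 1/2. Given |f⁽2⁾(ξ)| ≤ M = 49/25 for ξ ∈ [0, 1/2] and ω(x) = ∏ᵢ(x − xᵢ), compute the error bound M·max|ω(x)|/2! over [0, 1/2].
49/800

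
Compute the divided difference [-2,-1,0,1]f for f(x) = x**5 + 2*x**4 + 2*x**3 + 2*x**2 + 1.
3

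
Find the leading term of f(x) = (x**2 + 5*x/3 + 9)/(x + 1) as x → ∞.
x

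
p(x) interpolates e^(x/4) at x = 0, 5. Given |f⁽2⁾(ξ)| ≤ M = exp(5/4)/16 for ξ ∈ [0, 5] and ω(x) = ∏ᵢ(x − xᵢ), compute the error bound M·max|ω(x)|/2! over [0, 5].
25*exp(5/4)/128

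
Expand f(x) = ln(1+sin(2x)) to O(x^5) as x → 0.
2*x - 2*x**2 + 4*x**3/3 - 4*x**4/3 + O(x**5)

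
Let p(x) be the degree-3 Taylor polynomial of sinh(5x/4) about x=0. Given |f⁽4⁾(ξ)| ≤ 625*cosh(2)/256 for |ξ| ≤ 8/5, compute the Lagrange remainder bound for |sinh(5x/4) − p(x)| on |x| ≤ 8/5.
2*cosh(2)/3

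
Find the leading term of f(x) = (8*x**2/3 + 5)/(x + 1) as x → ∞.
8*x/3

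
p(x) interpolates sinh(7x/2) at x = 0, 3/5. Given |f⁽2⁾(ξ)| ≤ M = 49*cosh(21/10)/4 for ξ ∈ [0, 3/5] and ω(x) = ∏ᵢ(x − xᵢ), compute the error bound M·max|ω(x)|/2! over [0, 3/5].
441*cosh(21/10)/800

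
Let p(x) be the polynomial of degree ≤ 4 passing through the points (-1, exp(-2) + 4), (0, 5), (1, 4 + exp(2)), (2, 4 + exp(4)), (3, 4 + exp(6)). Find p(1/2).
(-5 + (-20*exp(4) + 572 + 90*exp(2) + 3*exp(6))*exp(2))*exp(-2)/128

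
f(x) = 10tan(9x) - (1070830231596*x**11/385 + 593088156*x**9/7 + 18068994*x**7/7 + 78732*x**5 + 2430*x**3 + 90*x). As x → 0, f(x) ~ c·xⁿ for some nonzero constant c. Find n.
13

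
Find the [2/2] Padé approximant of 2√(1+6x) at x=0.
(45*x**2/2 + 15*x + 2)/(9*x**2/4 + 9*x/2 + 1)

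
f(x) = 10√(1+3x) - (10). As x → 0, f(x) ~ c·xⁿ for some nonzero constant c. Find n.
1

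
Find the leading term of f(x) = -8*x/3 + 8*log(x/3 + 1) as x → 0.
-4*x**2/9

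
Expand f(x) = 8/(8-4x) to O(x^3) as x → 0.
1 + x/2 + x**2/4 + O(x**3)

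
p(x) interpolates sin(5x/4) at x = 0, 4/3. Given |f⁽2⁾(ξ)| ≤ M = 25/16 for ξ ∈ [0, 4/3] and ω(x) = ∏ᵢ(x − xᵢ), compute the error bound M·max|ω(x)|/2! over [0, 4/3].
25/72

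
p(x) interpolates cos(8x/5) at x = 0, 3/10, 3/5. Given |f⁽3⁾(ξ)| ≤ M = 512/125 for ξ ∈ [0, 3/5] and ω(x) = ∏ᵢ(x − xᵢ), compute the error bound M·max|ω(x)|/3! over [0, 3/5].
64*sqrt(3)/15625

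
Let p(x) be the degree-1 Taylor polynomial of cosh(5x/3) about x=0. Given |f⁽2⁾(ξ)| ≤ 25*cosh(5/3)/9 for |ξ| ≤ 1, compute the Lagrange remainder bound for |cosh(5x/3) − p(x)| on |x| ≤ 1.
25*cosh(5/3)/18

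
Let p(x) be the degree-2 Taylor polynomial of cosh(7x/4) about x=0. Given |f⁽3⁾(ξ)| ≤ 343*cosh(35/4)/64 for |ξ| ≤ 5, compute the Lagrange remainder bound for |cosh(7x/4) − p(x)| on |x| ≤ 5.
42875*cosh(35/4)/384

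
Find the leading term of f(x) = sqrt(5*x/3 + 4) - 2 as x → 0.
5*x/12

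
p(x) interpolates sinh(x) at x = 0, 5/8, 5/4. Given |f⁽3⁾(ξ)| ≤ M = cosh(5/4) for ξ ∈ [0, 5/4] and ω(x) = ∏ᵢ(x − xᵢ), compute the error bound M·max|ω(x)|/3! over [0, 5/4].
125*sqrt(3)*cosh(5/4)/13824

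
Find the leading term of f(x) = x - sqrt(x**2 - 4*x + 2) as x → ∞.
2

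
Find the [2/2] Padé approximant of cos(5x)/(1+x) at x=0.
(-2825*x**2/276 - 25*x/138 + 1)/(25*x**2/12 + 113*x/138 + 1)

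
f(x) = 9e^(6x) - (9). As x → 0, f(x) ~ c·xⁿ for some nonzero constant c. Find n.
1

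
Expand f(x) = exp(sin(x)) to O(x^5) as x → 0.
1 + x + x**2/2 - x**4/8 + O(x**5)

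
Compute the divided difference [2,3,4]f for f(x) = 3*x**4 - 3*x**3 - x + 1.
138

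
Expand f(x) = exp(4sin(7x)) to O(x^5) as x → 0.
1 + 28*x + 392*x**2 + 3430*x**3 + 19208*x**4 + O(x**5)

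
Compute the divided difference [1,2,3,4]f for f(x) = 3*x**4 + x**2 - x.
30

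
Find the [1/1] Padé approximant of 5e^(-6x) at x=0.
(5 - 15*x)/(3*x + 1)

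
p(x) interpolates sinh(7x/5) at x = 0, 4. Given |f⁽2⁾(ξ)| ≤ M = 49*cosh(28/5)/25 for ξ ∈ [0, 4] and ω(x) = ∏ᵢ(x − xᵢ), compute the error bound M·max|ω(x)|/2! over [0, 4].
98*cosh(28/5)/25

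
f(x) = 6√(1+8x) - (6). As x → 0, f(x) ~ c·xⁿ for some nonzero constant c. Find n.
1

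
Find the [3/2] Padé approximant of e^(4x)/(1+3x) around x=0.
(346*x**3/105 + 21*x**2/5 + 87*x/28 + 1)/(-407*x**2/140 + 59*x/28 + 1)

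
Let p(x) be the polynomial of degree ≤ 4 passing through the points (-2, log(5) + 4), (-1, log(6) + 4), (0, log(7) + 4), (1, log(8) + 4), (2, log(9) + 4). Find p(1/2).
log(2*2**(1/4)*3**(49/64)*5**(3/128)*7**(45/64)/3) + 4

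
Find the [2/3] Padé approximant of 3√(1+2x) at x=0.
(21*x**2/4 + 42*x/5 + 3)/(-x**3/20 + 9*x**2/20 + 9*x/5 + 1)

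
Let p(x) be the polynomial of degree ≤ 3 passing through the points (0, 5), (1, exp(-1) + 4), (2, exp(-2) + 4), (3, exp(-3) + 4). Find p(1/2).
(-5*e + 1 + 15*exp(2) + 69*exp(3))*exp(-3)/16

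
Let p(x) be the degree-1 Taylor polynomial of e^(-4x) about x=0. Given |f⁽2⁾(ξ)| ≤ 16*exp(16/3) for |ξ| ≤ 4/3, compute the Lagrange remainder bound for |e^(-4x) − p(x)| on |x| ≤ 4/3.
128*exp(16/3)/9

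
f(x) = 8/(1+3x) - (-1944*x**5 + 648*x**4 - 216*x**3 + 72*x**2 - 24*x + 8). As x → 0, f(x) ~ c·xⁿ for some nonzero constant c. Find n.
6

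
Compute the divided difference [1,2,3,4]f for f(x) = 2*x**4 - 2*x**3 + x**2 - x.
18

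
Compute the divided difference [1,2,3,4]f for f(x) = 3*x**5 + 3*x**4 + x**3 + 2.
226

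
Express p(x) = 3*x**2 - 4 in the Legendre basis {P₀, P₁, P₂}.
(-3)P₀ + (2)P₂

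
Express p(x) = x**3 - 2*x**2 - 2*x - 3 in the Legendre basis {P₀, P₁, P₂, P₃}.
(-11/3)P₀ + (-7/5)P₁ + (-4/3)P₂ + (2/5)P₃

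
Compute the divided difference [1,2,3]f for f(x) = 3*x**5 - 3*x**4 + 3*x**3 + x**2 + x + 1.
214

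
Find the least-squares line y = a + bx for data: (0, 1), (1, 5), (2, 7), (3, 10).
a = 7/5, b = 29/10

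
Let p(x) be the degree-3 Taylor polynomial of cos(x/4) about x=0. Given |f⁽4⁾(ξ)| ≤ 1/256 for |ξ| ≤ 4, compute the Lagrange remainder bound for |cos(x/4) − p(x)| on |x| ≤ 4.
1/24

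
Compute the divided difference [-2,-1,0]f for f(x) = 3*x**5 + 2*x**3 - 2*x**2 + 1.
-53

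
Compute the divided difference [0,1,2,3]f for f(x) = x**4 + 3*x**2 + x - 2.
6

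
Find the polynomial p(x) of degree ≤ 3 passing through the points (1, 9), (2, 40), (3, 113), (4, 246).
3*x**3 + 3*x**2 + x + 2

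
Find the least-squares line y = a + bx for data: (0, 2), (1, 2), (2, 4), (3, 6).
a = 7/5, b = 7/5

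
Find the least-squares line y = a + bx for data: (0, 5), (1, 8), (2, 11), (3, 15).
a = 24/5, b = 33/10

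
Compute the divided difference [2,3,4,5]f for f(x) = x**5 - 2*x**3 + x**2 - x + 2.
123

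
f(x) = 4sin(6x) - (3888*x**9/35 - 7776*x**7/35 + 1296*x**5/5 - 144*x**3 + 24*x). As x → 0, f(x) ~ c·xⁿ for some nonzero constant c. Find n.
11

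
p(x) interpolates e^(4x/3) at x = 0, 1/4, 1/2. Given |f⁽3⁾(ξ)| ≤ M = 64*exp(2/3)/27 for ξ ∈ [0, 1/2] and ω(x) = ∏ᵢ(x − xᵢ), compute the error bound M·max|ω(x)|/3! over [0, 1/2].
sqrt(3)*exp(2/3)/729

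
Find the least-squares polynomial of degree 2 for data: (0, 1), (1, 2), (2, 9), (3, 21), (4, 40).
37/35 + (-141/70)x + (41/14)x²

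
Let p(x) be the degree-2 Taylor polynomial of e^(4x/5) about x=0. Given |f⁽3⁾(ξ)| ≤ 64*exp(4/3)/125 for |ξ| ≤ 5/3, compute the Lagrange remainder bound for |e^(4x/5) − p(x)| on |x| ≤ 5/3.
32*exp(4/3)/81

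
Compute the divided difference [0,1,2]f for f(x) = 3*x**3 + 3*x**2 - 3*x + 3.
12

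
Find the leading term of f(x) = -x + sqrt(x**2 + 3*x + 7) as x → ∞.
3/2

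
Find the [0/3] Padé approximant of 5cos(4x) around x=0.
5/(8*x**2 + 1)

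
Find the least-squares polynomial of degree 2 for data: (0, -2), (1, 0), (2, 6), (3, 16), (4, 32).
-64/35 + (-26/35)x + (16/7)x²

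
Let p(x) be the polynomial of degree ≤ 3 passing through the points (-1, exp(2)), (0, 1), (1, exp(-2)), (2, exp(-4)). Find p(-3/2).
(-5 + 21*exp(2) - 35*(1 - exp(2))*exp(4))*exp(-4)/16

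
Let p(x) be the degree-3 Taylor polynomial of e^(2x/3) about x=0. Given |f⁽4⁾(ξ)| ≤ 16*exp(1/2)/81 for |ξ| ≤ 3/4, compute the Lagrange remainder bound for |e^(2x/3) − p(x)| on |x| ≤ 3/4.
exp(1/2)/384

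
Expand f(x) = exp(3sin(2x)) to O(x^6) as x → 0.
1 + 6*x + 18*x**2 + 32*x**3 + 30*x**4 - 32*x**5/5 + O(x**6)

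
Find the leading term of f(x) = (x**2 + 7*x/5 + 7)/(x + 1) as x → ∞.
x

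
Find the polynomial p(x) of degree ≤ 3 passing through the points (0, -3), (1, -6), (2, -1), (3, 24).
2*x**3 - 2*x**2 - 3*x - 3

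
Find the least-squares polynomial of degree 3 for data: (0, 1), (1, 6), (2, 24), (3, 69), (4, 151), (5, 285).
1 + (50/21)x + (13/28)x² + (25/12)x³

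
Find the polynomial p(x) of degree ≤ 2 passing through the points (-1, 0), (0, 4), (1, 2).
-3*x**2 + x + 4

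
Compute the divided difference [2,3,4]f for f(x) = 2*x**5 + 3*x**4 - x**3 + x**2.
727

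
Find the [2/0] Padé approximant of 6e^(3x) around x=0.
27*x**2 + 18*x + 6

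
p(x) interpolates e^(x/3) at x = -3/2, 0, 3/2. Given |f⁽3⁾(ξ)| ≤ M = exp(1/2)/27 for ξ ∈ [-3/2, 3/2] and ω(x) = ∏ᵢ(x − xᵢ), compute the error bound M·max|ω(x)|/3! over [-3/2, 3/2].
sqrt(3)*exp(1/2)/216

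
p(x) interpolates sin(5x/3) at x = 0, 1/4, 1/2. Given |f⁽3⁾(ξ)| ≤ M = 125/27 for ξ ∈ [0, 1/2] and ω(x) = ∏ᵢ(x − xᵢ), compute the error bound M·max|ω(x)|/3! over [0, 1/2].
125*sqrt(3)/46656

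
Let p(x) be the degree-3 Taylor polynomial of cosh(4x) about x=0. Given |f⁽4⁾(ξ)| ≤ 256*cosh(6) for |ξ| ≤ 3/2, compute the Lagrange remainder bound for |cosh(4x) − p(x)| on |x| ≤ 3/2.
54*cosh(6)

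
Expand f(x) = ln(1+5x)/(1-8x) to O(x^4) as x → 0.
5*x + 55*x**2/2 + 785*x**3/3 + O(x**4)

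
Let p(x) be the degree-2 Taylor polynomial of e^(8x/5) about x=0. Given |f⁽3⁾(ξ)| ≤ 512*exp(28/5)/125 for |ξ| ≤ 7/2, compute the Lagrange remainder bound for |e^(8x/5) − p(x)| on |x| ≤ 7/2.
10976*exp(28/5)/375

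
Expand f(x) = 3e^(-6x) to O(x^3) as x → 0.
3 - 18*x + 54*x**2 + O(x**3)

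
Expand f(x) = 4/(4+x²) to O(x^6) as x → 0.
1 - x**2/4 + x**4/16 + O(x**6)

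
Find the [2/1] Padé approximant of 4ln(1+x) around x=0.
2*x*(x + 6)/(3*(2*x/3 + 1))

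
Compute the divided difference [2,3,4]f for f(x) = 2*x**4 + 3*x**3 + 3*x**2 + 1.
140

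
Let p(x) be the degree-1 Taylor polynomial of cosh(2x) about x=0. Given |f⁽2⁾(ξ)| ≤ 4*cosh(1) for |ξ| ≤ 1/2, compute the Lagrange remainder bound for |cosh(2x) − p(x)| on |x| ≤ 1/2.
cosh(1)/2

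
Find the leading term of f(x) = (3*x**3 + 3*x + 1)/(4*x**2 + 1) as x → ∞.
3*x/4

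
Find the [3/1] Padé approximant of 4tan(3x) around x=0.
36*x**3 + 12*x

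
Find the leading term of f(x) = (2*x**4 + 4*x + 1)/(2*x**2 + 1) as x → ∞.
x**2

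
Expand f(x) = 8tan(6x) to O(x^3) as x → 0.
48*x + O(x**3)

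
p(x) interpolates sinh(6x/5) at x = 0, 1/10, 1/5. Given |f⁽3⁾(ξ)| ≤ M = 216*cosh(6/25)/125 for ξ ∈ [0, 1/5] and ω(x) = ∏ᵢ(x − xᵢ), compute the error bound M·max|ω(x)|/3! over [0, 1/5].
sqrt(3)*cosh(6/25)/15625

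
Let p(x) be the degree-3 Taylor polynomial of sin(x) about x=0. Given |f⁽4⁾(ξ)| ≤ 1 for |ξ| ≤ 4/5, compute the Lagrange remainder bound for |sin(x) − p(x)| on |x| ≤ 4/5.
32/1875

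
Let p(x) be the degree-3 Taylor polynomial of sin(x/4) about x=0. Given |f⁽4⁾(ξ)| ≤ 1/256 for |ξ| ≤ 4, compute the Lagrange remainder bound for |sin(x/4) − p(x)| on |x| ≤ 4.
1/24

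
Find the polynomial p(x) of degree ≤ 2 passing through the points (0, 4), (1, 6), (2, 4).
-2*x**2 + 4*x + 4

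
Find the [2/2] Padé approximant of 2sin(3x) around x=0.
6*x/(3*x**2/2 + 1)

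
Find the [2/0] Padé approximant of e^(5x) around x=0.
25*x**2/2 + 5*x + 1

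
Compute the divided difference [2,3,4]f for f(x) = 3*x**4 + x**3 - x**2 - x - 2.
173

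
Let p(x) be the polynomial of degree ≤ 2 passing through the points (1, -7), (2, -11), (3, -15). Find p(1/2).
-5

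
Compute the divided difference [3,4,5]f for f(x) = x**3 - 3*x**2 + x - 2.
9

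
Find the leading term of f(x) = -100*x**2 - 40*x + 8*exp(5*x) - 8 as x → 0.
500*x**3/3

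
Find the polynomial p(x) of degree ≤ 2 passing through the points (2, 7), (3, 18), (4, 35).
3*x**2 - 4*x + 3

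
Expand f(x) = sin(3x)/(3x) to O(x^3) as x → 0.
1 - 3*x**2/2 + O(x**3)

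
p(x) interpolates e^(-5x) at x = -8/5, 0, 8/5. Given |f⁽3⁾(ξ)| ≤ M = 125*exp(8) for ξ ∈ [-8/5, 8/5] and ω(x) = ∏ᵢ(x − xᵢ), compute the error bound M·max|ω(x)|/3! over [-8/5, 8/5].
512*sqrt(3)*exp(8)/27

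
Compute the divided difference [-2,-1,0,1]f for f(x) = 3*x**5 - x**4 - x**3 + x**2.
16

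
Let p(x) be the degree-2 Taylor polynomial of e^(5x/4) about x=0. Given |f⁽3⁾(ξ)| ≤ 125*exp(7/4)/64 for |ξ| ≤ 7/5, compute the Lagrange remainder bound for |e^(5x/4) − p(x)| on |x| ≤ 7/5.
343*exp(7/4)/384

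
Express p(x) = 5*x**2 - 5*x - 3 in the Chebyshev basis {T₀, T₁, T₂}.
(-1/2)T₀ + (-5)T₁ + (5/2)T₂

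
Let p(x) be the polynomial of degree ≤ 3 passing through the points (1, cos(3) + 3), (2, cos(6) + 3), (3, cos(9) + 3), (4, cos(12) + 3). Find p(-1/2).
-189*cos(6)/16 + 135*cos(9)/16 + 105*cos(3)/16 - 35*cos(12)/16 + 3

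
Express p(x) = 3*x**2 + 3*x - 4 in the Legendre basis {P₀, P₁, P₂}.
(-3)P₀ + (3)P₁ + (2)P₂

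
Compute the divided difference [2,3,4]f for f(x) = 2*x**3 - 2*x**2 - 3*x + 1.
16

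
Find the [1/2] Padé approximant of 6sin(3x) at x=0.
18*x/(3*x**2/2 + 1)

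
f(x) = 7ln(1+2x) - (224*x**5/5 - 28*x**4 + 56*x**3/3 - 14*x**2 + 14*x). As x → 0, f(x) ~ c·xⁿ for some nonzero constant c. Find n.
6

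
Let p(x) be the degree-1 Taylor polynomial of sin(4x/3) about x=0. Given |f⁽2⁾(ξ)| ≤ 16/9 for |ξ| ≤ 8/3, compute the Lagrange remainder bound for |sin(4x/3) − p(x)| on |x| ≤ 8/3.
512/81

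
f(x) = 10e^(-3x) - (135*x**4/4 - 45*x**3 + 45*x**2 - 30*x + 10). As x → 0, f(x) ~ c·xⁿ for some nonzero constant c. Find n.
5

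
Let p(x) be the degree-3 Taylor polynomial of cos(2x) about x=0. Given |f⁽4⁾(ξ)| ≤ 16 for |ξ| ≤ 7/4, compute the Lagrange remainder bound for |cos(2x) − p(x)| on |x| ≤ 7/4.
2401/384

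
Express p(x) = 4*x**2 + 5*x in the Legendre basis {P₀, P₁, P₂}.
(4/3)P₀ + (5)P₁ + (8/3)P₂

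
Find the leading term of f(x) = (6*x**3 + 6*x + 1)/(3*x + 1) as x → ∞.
2*x**2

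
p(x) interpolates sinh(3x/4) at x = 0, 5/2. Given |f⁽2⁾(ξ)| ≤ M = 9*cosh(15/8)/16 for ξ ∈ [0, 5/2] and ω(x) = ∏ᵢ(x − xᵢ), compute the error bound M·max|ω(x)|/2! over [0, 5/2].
225*cosh(15/8)/512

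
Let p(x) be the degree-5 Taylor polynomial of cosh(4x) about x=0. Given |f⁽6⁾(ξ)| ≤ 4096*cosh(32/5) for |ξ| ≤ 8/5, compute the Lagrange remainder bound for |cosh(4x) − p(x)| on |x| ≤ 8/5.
67108864*cosh(32/5)/703125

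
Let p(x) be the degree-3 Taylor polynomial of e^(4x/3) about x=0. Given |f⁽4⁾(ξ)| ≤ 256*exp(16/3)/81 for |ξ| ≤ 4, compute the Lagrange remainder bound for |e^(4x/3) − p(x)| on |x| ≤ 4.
8192*exp(16/3)/243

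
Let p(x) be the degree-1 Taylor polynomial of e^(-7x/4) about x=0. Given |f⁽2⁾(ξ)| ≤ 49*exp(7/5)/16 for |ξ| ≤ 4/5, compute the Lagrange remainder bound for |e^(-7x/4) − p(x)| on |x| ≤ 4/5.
49*exp(7/5)/50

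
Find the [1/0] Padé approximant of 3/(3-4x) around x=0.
4*x/3 + 1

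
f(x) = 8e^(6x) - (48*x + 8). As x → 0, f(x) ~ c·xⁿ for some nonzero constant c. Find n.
2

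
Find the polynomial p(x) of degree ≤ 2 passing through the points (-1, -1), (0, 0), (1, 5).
2*x**2 + 3*x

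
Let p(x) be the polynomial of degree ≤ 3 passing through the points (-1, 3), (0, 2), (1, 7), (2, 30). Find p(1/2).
3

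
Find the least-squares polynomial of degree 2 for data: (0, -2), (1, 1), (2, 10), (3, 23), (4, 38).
-12/5 + (11/5)x + (2)x²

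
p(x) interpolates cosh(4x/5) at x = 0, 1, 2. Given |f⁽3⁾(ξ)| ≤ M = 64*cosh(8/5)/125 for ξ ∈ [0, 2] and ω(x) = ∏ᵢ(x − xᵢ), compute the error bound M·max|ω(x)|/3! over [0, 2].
64*sqrt(3)*cosh(8/5)/3375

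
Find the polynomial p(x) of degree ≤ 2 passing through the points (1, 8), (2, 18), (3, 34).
3*x**2 + x + 4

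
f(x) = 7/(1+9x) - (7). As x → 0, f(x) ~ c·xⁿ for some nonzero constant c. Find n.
1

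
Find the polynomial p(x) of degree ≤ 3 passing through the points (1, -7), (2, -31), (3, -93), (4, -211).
-3*x**3 - x**2 - 3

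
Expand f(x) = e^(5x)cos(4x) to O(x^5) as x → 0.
1 + 5*x + 9*x**2/2 - 115*x**3/6 - 1519*x**4/24 + O(x**5)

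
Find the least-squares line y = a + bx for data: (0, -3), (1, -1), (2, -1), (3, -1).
a = -12/5, b = 3/5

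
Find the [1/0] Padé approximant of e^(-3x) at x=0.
1 - 3*x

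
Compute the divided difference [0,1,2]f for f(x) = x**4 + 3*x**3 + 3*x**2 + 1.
19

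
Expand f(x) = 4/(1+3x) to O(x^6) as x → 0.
4 - 12*x + 36*x**2 - 108*x**3 + 324*x**4 - 972*x**5 + O(x**6)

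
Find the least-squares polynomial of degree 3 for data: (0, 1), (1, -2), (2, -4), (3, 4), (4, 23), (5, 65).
61/63 + (-47/27)x + (-587/252)x² + (113/108)x³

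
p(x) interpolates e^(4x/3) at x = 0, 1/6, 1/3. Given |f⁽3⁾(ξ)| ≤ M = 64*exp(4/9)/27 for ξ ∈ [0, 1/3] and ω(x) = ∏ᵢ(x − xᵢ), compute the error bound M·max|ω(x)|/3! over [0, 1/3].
8*sqrt(3)*exp(4/9)/19683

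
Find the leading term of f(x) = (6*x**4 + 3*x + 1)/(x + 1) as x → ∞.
6*x**3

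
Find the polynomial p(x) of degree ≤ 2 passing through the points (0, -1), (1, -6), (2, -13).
-x**2 - 4*x - 1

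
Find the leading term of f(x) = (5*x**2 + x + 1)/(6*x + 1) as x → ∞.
5*x/6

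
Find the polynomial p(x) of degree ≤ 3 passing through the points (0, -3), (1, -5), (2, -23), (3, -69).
-2*x**3 - 2*x**2 + 2*x - 3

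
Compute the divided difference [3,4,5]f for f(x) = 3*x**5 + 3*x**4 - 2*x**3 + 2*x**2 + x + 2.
2249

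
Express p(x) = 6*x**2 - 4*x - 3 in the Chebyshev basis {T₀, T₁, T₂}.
(-4)T₁ + (3)T₂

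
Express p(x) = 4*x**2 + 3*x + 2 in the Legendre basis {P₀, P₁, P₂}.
(10/3)P₀ + (3)P₁ + (8/3)P₂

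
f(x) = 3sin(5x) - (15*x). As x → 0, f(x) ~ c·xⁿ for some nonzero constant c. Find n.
3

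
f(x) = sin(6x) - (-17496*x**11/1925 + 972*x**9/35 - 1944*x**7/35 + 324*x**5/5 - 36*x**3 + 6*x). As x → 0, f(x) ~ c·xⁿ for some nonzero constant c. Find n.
13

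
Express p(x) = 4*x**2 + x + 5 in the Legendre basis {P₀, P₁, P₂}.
(19/3)P₀ + P₁ + (8/3)P₂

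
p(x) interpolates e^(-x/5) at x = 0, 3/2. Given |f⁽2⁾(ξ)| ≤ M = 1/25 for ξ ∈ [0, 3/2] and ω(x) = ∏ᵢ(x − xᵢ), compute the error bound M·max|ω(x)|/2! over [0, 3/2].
9/800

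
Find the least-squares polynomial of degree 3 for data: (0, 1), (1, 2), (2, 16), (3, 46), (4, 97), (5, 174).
58/63 + (-620/189)x + (244/63)x² + (20/27)x³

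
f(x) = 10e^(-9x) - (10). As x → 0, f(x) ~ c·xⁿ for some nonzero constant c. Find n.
1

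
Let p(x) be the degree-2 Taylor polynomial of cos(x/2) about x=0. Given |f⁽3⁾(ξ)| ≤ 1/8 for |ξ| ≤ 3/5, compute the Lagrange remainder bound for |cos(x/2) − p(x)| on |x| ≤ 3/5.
9/2000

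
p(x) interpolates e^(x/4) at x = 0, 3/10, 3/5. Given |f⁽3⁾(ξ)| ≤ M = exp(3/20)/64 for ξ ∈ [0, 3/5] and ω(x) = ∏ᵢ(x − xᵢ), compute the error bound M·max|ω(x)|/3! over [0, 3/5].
sqrt(3)*exp(3/20)/64000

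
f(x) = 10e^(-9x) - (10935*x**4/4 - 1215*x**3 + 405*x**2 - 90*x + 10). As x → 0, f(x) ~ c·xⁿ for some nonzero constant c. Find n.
5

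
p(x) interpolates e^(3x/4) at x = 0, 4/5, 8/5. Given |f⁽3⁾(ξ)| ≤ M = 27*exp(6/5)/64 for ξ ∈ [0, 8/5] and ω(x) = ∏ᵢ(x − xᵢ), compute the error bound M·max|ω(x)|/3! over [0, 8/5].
sqrt(3)*exp(6/5)/125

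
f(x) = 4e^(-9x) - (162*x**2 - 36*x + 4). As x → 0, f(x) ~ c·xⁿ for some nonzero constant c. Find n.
3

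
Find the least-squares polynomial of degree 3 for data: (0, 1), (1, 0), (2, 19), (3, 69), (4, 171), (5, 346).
38/63 + (-467/378)x + (-143/126)x² + (82/27)x³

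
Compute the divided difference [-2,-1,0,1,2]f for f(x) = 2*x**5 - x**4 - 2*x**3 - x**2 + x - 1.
-1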